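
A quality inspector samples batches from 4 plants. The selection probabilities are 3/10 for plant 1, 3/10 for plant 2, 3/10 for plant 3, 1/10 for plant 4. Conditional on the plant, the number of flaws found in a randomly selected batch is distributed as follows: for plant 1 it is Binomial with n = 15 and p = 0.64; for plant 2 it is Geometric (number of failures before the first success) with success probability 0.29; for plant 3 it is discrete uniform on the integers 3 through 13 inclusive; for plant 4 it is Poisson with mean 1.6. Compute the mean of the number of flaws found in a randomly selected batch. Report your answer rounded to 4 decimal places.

6.1745

Component means — 1: 9.6; 2: 2.44828; 3: 8; 4: 1.6.
E[X] = 0.3·9.6 + 0.3·2.44828 + 0.3·8 + 0.1·1.6 = 6.17448.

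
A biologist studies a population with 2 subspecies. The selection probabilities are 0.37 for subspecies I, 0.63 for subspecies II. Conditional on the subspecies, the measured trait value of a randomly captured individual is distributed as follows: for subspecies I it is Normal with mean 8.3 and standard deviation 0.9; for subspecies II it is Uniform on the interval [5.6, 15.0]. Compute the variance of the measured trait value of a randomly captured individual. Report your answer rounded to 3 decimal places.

Per component, I: μ=8.3, E[X²]=69.7; II: μ=10.3, E[X²]=113.453.
E[X] = 0.37·8.3 + 0.63·10.3 = 9.56.
E[X²] = 0.37·69.7 + 0.63·113.453 = 97.2646.
Var(X) = E[X²] − (E[X])² = 97.2646 − 91.3936 = 5.871.

5.871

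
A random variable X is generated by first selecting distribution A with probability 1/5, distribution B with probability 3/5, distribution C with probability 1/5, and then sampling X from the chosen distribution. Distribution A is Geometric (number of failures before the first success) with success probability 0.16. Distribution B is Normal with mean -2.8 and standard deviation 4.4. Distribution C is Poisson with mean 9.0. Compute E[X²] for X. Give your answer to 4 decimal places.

For each component E[X²] = Var + (mean)², giving A: 60.375; B: 27.2; C: 90.
Overall E[X²] = 0.2·60.375 + 0.6·27.2 + 0.2·90 = 46.395.

46.3950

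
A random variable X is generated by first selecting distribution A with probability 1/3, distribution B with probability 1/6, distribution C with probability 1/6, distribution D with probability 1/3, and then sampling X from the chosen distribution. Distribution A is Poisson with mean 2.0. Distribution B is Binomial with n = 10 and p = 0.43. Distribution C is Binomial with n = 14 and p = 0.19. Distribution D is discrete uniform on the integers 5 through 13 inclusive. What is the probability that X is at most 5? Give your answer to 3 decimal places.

0.656

Conditional on each component, P(X ≤ 5): A: 0.983436; B: 0.779294; C: 0.965108; D: 0.111111.
By total probability, P(X ≤ 5) = 0.333333·0.983436 + 0.166667·0.779294 + 0.166667·0.965108 + 0.333333·0.111111 = 0.655583.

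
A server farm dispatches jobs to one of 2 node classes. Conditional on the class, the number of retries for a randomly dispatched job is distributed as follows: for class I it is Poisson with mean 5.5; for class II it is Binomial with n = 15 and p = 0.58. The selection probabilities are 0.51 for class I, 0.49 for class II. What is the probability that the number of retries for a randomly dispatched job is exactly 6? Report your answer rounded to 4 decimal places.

0.1181

Conditional on each class, P(X = 6): I: 0.157117; II: 0.0774846.
By total probability, P(X = 6) = 0.51·0.157117 + 0.49·0.0774846 = 0.118097.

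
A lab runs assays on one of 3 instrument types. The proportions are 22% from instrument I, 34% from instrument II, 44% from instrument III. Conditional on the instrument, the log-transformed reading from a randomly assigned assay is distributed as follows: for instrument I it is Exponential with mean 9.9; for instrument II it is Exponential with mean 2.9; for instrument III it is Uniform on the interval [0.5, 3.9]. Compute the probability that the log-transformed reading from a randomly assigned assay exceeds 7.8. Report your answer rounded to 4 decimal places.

Conditional on each instrument, P(X > 7.8): I: 0.454809; II: 0.0679044; III: 0.
By total probability, P(X > 7.8) = 0.22·0.454809 + 0.34·0.0679044 + 0.44·0 = 0.123145.

0.1231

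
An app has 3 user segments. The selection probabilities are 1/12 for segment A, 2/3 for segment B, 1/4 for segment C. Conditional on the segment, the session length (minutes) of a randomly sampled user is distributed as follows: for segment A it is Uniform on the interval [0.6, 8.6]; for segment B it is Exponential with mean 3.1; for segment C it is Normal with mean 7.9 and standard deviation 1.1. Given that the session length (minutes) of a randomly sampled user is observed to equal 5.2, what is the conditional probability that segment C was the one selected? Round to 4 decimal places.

Likelihoods f(5.2 | ·): A: 0.125; B: 0.060276; C: 0.0178341.
Posterior ∝ prior × likelihood. Numerator for C: 0.25·0.0178341 = 0.00445851.
Normalizing constant: 0.0833333·0.125 + 0.666667·0.060276 + 0.25·0.0178341 = 0.0550592.
P(C | observation) = 0.00445851 / 0.0550592 = 0.0809768.

0.0810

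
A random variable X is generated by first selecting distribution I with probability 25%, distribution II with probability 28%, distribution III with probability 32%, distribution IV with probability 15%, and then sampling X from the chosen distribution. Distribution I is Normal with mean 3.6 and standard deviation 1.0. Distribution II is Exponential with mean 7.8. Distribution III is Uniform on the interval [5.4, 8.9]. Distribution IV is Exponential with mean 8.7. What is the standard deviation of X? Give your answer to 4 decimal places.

5.6895

Per component, I: μ=3.6, E[X²]=13.96; II: μ=7.8, E[X²]=121.68; III: μ=7.15, E[X²]=52.1433; IV: μ=8.7, E[X²]=151.38.
E[X] = 0.25·3.6 + 0.28·7.8 + 0.32·7.15 + 0.15·8.7 = 6.677.
E[X²] = 0.25·13.96 + 0.28·121.68 + 0.32·52.1433 + 0.15·151.38 = 76.9533.
Var(X) = E[X²] − (E[X])² = 76.9533 − 44.5823 = 32.3709.
SD(X) = √32.3709 = 5.68955.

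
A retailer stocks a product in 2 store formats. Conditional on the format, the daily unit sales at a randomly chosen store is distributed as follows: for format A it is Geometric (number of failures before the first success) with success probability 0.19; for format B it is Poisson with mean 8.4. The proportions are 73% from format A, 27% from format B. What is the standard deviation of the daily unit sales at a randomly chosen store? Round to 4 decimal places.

4.6926

Per component, A: μ=4.26316, E[X²]=40.6122; B: μ=8.4, E[X²]=78.96.
E[X] = 0.73·4.26316 + 0.27·8.4 = 5.38011.
E[X²] = 0.73·40.6122 + 0.27·78.96 = 50.9661.
Var(X) = E[X²] − (E[X])² = 50.9661 − 28.9455 = 22.0206.
SD(X) = √22.0206 = 4.69261.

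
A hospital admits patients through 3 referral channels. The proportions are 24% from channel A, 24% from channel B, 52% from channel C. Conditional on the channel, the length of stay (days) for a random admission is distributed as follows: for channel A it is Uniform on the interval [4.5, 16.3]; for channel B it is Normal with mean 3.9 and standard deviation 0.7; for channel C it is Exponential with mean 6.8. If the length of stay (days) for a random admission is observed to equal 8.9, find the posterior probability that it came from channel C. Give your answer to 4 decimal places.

Likelihoods f(8.9 | ·): A: 0.0847458; B: 4.75194e-12; C: 0.0397261.
Posterior ∝ prior × likelihood. Numerator for C: 0.52·0.0397261 = 0.0206576.
Normalizing constant: 0.24·0.0847458 + 0.24·4.75194e-12 + 0.52·0.0397261 = 0.0409966.
P(C | observation) = 0.0206576 / 0.0409966 = 0.503886.

0.5039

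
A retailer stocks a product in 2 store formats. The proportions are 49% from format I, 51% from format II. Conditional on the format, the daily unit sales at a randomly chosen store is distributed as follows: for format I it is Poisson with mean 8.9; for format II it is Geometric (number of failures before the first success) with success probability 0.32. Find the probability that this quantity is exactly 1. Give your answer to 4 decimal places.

0.1116

Conditional on each format, P(X = 1): I: 0.00121386; II: 0.2176.
By total probability, P(X = 1) = 0.49·0.00121386 + 0.51·0.2176 = 0.111571.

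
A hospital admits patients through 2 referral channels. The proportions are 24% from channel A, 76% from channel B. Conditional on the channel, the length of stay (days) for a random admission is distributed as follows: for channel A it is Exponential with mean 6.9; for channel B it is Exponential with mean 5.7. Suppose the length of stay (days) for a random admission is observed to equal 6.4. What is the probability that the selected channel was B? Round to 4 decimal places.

Likelihoods f(6.4 | ·): A: 0.0573228; B: 0.0570816.
Posterior ∝ prior × likelihood. Numerator for B: 0.76·0.0570816 = 0.043382.
Normalizing constant: 0.24·0.0573228 + 0.76·0.0570816 = 0.0571395.
P(B | observation) = 0.043382 / 0.0571395 = 0.75923.

0.7592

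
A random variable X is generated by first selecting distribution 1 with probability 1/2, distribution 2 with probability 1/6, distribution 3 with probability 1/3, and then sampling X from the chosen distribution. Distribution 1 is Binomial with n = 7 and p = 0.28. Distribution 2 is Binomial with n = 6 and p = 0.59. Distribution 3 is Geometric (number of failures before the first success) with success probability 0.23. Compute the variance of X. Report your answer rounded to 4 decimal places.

Per component, 1: μ=1.96, E[X²]=5.2528; 2: μ=3.54, E[X²]=13.983; 3: μ=3.34783, E[X²]=25.7637.
E[X] = 0.5·1.96 + 0.166667·3.54 + 0.333333·3.34783 = 2.68594.
E[X²] = 0.5·5.2528 + 0.166667·13.983 + 0.333333·25.7637 = 13.5448.
Var(X) = E[X²] − (E[X])² = 13.5448 − 7.21428 = 6.33052.

6.3305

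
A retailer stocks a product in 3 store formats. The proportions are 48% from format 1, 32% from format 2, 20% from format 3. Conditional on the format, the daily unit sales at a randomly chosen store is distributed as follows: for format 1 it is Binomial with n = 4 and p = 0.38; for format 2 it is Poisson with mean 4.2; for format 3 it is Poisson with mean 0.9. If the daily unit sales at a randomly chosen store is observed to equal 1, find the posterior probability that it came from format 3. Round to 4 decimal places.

0.2739

Likelihoods P(X=1 | ·): 1: 0.362259; 2: 0.0629814; 3: 0.365913.
Posterior ∝ prior × likelihood. Numerator for 3: 0.2·0.365913 = 0.0731825.
Normalizing constant: 0.48·0.362259 + 0.32·0.0629814 + 0.2·0.365913 = 0.267221.
P(3 | observation) = 0.0731825 / 0.267221 = 0.273866.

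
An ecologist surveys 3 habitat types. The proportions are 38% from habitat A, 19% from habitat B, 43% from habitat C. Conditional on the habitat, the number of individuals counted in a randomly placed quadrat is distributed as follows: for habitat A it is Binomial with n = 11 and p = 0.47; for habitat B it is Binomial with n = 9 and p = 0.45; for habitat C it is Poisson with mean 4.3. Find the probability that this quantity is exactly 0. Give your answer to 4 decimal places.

Conditional on each habitat, P(X = 0): A: 0.000926904; B: 0.00460537; C: 0.0135686.
By total probability, P(X = 0) = 0.38·0.000926904 + 0.19·0.00460537 + 0.43·0.0135686 = 0.00706172.

0.0071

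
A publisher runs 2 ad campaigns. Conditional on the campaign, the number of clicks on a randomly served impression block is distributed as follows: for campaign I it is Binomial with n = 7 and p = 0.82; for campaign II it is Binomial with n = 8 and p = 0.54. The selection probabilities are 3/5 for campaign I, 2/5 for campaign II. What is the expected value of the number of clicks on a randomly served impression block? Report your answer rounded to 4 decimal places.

Component means — I: 5.74; II: 4.32.
E[X] = 0.6·5.74 + 0.4·4.32 = 5.172.

5.1720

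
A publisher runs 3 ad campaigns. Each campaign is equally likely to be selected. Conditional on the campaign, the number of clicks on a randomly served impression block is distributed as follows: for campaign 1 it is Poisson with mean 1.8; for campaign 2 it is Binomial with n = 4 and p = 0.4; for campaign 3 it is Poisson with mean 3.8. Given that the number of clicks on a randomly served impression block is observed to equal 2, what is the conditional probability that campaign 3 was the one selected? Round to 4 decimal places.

0.2084

Likelihoods P(X=2 | ·): 1: 0.267784; 2: 0.3456; 3: 0.161517.
Posterior ∝ prior × likelihood. Numerator for 3: 0.333333·0.161517 = 0.053839.
Normalizing constant: 0.333333·0.267784 + 0.333333·0.3456 + 0.333333·0.161517 = 0.2583.
P(3 | observation) = 0.053839 / 0.2583 = 0.208436.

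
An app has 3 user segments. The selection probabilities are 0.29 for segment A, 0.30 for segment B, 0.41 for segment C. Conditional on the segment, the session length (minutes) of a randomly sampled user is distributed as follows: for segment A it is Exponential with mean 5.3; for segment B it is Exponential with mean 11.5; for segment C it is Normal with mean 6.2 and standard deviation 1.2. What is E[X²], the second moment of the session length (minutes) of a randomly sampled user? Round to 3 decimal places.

111.993

For each component E[X²] = Var + (mean)², giving A: 56.18; B: 264.5; C: 39.88.
Overall E[X²] = 0.29·56.18 + 0.3·264.5 + 0.41·39.88 = 111.993.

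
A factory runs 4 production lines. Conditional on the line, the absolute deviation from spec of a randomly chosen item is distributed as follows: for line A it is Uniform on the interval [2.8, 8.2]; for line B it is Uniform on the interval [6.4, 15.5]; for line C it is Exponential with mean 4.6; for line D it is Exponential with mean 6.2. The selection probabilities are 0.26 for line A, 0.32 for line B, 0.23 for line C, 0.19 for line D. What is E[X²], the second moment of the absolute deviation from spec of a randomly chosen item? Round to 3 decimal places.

For each component E[X²] = Var + (mean)², giving A: 32.68; B: 126.803; C: 42.32; D: 76.88.
Overall E[X²] = 0.26·32.68 + 0.32·126.803 + 0.23·42.32 + 0.19·76.88 = 73.4147.

73.415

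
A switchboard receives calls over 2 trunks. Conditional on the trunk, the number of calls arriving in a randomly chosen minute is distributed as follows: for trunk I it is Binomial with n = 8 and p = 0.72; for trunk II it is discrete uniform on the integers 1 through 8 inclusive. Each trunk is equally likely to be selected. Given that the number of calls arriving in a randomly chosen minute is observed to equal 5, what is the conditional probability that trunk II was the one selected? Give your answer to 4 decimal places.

0.3445

Likelihoods P(X=5 | ·): I: 0.237862; II: 0.125.
Posterior ∝ prior × likelihood. Numerator for II: 0.5·0.125 = 0.0625.
Normalizing constant: 0.5·0.237862 + 0.5·0.125 = 0.181431.
P(II | observation) = 0.0625 / 0.181431 = 0.344484.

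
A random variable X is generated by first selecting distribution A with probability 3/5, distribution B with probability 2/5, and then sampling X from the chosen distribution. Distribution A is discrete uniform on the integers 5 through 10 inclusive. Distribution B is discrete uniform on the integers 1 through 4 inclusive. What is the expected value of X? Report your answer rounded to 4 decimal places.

Component means — A: 7.5; B: 2.5.
E[X] = 0.6·7.5 + 0.4·2.5 = 5.5.

5.5000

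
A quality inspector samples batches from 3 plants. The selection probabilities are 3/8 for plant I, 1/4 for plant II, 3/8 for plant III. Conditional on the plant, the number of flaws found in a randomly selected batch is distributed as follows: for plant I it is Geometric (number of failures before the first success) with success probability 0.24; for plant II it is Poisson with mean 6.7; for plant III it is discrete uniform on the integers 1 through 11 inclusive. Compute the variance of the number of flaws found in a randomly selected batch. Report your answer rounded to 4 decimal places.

Per component, I: μ=3.16667, E[X²]=23.2222; II: μ=6.7, E[X²]=51.59; III: μ=6, E[X²]=46.
E[X] = 0.375·3.16667 + 0.25·6.7 + 0.375·6 = 5.1125.
E[X²] = 0.375·23.2222 + 0.25·51.59 + 0.375·46 = 38.8558.
Var(X) = E[X²] − (E[X])² = 38.8558 − 26.1377 = 12.7182.

12.7182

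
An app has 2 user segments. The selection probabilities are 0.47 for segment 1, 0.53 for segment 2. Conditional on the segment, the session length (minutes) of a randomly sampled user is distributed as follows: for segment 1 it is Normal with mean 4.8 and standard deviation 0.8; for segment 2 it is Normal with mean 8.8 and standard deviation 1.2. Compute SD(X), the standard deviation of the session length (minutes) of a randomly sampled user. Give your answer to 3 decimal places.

Per component, 1: μ=4.8, E[X²]=23.68; 2: μ=8.8, E[X²]=78.88.
E[X] = 0.47·4.8 + 0.53·8.8 = 6.92.
E[X²] = 0.47·23.68 + 0.53·78.88 = 52.936.
Var(X) = E[X²] − (E[X])² = 52.936 − 47.8864 = 5.0496.
SD(X) = √5.0496 = 2.24713.

2.247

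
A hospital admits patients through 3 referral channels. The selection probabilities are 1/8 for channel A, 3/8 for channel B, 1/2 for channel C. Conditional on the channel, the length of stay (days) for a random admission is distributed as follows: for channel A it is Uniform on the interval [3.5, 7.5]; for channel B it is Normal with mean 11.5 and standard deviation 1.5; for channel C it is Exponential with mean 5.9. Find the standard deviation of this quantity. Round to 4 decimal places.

Per component, A: μ=5.5, E[X²]=31.5833; B: μ=11.5, E[X²]=134.5; C: μ=5.9, E[X²]=69.62.
E[X] = 0.125·5.5 + 0.375·11.5 + 0.5·5.9 = 7.95.
E[X²] = 0.125·31.5833 + 0.375·134.5 + 0.5·69.62 = 89.1954.
Var(X) = E[X²] − (E[X])² = 89.1954 − 63.2025 = 25.9929.
SD(X) = √25.9929 = 5.09832.

5.0983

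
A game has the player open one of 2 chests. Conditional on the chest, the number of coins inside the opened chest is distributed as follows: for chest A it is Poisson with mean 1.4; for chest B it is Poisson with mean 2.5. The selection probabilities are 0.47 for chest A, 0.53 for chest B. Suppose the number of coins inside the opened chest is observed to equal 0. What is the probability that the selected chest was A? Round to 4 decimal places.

Likelihoods P(X=0 | ·): A: 0.246597; B: 0.082085.
Posterior ∝ prior × likelihood. Numerator for A: 0.47·0.246597 = 0.115901.
Normalizing constant: 0.47·0.246597 + 0.53·0.082085 = 0.159406.
P(A | observation) = 0.115901 / 0.159406 = 0.72708.

0.7271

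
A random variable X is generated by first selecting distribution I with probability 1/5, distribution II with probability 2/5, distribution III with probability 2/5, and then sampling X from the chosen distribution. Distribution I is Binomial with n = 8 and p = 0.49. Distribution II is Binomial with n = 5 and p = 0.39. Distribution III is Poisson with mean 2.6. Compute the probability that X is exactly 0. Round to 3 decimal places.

Conditional on each component, P(X = 0): I: 0.00457679; II: 0.0844596; III: 0.0742736.
By total probability, P(X = 0) = 0.2·0.00457679 + 0.4·0.0844596 + 0.4·0.0742736 = 0.0644086.

0.064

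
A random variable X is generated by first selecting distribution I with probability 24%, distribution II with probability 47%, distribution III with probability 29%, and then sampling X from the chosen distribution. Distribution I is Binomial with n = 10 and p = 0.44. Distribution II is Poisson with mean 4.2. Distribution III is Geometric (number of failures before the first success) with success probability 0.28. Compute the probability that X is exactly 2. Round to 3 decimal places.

0.124

Conditional on each component, P(X = 2): I: 0.0842601; II: 0.132261; III: 0.145152.
By total probability, P(X = 2) = 0.24·0.0842601 + 0.47·0.132261 + 0.29·0.145152 = 0.124479.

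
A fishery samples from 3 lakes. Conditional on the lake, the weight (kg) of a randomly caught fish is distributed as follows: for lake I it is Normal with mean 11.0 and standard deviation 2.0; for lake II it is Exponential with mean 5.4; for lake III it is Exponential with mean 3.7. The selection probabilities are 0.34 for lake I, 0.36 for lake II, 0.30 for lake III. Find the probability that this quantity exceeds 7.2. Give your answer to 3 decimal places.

0.468

Conditional on each lake, P(X > 7.2): I: 0.971283; II: 0.263597; III: 0.142852.
By total probability, P(X > 7.2) = 0.34·0.971283 + 0.36·0.263597 + 0.3·0.142852 = 0.467987.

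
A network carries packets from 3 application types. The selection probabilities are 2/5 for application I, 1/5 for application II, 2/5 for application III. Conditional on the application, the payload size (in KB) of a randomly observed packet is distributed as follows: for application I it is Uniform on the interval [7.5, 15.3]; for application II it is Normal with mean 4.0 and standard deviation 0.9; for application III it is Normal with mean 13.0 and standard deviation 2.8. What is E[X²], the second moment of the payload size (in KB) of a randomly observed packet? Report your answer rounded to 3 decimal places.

For each component E[X²] = Var + (mean)², giving I: 135.03; II: 16.81; III: 176.84.
Overall E[X²] = 0.4·135.03 + 0.2·16.81 + 0.4·176.84 = 128.11.

128.110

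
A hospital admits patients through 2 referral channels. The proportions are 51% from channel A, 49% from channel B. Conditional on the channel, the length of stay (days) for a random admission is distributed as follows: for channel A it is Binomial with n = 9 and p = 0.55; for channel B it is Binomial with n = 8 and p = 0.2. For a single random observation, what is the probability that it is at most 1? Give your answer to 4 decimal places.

Conditional on each channel, P(X ≤ 1): A: 0.00908017; B: 0.503316.
By total probability, P(X ≤ 1) = 0.51·0.00908017 + 0.49·0.503316 = 0.251256.

0.2513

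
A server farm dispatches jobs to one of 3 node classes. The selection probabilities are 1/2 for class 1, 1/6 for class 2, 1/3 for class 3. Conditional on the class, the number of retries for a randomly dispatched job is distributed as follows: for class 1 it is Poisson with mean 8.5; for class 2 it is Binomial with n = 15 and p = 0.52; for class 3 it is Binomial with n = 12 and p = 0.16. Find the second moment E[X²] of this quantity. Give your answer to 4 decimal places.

For each component E[X²] = Var + (mean)², giving 1: 80.75; 2: 64.584; 3: 5.2992.
Overall E[X²] = 0.5·80.75 + 0.166667·64.584 + 0.333333·5.2992 = 52.9054.

52.9054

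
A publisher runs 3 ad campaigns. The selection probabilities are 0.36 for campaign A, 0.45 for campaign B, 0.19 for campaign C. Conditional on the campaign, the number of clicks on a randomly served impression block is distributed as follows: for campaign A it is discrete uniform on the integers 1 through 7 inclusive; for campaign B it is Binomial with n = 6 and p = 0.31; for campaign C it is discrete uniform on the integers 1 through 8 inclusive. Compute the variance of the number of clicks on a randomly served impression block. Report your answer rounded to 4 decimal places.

4.3699

Per component, A: μ=4, E[X²]=20; B: μ=1.86, E[X²]=4.743; C: μ=4.5, E[X²]=25.5.
E[X] = 0.36·4 + 0.45·1.86 + 0.19·4.5 = 3.132.
E[X²] = 0.36·20 + 0.45·4.743 + 0.19·25.5 = 14.1793.
Var(X) = E[X²] − (E[X])² = 14.1793 − 9.80942 = 4.36993.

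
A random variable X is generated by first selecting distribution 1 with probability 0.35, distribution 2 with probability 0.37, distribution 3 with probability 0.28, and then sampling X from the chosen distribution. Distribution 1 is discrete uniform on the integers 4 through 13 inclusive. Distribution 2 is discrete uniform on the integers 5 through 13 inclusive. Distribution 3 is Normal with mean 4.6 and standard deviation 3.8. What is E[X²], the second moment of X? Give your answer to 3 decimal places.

70.580

For each component E[X²] = Var + (mean)², giving 1: 80.5; 2: 87.6667; 3: 35.6.
Overall E[X²] = 0.35·80.5 + 0.37·87.6667 + 0.28·35.6 = 70.5797.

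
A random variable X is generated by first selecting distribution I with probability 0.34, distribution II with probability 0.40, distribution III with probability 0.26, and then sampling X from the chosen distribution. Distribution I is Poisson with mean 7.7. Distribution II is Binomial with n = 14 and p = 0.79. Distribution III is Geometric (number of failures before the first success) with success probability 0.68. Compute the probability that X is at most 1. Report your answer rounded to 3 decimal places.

Conditional on each component, P(X ≤ 1): I: 0.0039396; II: 1.7409e-08; III: 0.8976.
By total probability, P(X ≤ 1) = 0.34·0.0039396 + 0.4·1.7409e-08 + 0.26·0.8976 = 0.234715.

0.235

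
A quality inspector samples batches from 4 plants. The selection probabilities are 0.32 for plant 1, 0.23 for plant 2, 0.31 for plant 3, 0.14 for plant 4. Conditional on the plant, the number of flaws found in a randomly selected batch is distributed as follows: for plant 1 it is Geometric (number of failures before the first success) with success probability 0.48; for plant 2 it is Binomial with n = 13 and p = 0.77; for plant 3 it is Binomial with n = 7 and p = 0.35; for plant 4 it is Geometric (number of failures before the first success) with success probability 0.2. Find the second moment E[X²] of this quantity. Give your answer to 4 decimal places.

32.0678

For each component E[X²] = Var + (mean)², giving 1: 3.43056; 2: 102.502; 3: 7.595; 4: 36.
Overall E[X²] = 0.32·3.43056 + 0.23·102.502 + 0.31·7.595 + 0.14·36 = 32.0678.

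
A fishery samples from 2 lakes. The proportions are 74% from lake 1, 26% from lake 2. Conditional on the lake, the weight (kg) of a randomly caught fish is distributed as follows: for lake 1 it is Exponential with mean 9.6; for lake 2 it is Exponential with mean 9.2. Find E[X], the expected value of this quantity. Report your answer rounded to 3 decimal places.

9.496

Component means — 1: 9.6; 2: 9.2.
E[X] = 0.74·9.6 + 0.26·9.2 = 9.496.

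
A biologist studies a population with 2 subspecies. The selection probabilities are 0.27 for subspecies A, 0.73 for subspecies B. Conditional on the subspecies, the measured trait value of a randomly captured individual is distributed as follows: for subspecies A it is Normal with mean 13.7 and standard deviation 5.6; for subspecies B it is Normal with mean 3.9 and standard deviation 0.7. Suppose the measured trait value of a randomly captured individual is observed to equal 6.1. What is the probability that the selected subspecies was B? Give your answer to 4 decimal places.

0.2801

Likelihoods f(6.1 | ·): A: 0.0283643; B: 0.00408253.
Posterior ∝ prior × likelihood. Numerator for B: 0.73·0.00408253 = 0.00298024.
Normalizing constant: 0.27·0.0283643 + 0.73·0.00408253 = 0.0106386.
P(B | observation) = 0.00298024 / 0.0106386 = 0.280135.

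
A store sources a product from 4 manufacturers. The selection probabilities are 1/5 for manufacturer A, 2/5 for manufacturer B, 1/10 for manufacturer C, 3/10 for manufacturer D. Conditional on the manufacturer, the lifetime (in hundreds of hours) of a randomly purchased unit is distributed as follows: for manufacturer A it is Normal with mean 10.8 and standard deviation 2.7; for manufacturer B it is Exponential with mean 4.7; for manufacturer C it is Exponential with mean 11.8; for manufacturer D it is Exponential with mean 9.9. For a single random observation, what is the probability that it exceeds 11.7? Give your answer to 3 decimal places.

Conditional on each manufacturer, P(X > 11.7): A: 0.369441; B: 0.0829629; C: 0.37101; D: 0.306721.
By total probability, P(X > 11.7) = 0.2·0.369441 + 0.4·0.0829629 + 0.1·0.37101 + 0.3·0.306721 = 0.236191.

0.236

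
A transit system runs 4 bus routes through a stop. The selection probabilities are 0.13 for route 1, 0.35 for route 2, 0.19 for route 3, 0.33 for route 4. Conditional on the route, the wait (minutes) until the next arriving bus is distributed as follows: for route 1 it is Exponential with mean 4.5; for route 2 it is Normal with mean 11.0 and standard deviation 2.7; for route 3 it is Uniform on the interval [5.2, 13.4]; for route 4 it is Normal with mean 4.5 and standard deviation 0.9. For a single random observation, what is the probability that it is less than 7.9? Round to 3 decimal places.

0.544

Conditional on each route, P(X < 7.9): 1: 0.827189; 2: 0.125454; 3: 0.329268; 4: 0.999921.
By total probability, P(X < 7.9) = 0.13·0.827189 + 0.35·0.125454 + 0.19·0.329268 + 0.33·0.999921 = 0.543978.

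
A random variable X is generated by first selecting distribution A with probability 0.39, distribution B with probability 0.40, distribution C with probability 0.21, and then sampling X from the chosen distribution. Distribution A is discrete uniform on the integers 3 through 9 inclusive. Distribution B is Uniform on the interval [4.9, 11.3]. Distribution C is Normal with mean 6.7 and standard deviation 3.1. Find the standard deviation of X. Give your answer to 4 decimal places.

Per component, A: μ=6, E[X²]=40; B: μ=8.1, E[X²]=69.0233; C: μ=6.7, E[X²]=54.5.
E[X] = 0.39·6 + 0.4·8.1 + 0.21·6.7 = 6.987.
E[X²] = 0.39·40 + 0.4·69.0233 + 0.21·54.5 = 54.6543.
Var(X) = E[X²] − (E[X])² = 54.6543 − 48.8182 = 5.83616.
SD(X) = √5.83616 = 2.41582.

2.4158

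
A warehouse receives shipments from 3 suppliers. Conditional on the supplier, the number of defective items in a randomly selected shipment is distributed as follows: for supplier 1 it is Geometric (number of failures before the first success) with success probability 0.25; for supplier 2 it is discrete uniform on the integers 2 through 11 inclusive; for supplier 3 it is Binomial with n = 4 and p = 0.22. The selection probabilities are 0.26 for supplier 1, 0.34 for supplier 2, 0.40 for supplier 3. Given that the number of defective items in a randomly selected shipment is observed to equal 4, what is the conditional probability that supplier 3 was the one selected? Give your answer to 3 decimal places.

0.017

Likelihoods P(X=4 | ·): 1: 0.0791016; 2: 0.1; 3: 0.00234256.
Posterior ∝ prior × likelihood. Numerator for 3: 0.4·0.00234256 = 0.000937024.
Normalizing constant: 0.26·0.0791016 + 0.34·0.1 + 0.4·0.00234256 = 0.0555034.
P(3 | observation) = 0.000937024 / 0.0555034 = 0.0168823.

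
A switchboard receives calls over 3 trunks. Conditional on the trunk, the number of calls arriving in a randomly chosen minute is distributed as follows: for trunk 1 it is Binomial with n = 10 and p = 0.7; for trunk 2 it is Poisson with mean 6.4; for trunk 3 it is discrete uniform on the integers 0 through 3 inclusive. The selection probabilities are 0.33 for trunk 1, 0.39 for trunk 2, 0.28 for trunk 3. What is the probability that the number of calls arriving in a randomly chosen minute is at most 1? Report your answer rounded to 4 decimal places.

Conditional on each trunk, P(X ≤ 1): 1: 0.000143686; 2: 0.0122955; 3: 0.5.
By total probability, P(X ≤ 1) = 0.33·0.000143686 + 0.39·0.0122955 + 0.28·0.5 = 0.144843.

0.1448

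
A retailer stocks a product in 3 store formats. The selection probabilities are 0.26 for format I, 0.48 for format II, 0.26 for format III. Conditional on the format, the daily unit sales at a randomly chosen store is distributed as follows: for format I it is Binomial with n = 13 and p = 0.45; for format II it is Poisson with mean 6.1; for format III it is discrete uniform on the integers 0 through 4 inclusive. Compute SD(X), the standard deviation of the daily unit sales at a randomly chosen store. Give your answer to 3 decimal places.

2.719

Per component, I: μ=5.85, E[X²]=37.44; II: μ=6.1, E[X²]=43.31; III: μ=2, E[X²]=6.
E[X] = 0.26·5.85 + 0.48·6.1 + 0.26·2 = 4.969.
E[X²] = 0.26·37.44 + 0.48·43.31 + 0.26·6 = 32.0832.
Var(X) = E[X²] − (E[X])² = 32.0832 − 24.691 = 7.39224.
SD(X) = √7.39224 = 2.71887.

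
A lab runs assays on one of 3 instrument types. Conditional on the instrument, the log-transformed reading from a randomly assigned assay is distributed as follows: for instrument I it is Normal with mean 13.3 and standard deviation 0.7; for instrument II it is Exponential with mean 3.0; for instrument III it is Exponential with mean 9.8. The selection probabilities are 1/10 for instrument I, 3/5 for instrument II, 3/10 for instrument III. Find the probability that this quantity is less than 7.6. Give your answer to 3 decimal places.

0.714

Conditional on each instrument, P(X < 7.6): I: 1.66533e-16; II: 0.920606; III: 0.539531.
By total probability, P(X < 7.6) = 0.1·1.66533e-16 + 0.6·0.920606 + 0.3·0.539531 = 0.714223.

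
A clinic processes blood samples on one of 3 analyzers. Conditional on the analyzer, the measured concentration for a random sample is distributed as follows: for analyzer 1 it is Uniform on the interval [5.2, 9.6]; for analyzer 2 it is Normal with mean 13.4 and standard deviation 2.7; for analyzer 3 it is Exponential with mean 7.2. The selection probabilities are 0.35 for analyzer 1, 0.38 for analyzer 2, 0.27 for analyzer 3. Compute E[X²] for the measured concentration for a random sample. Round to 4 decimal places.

118.7273

For each component E[X²] = Var + (mean)², giving 1: 56.3733; 2: 186.85; 3: 103.68.
Overall E[X²] = 0.35·56.3733 + 0.38·186.85 + 0.27·103.68 = 118.727.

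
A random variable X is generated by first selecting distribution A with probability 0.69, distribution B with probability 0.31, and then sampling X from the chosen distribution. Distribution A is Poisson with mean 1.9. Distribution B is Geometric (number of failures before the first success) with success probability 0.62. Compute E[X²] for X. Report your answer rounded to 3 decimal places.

4.225

For each component E[X²] = Var + (mean)², giving A: 5.51; B: 1.3642.
Overall E[X²] = 0.69·5.51 + 0.31·1.3642 = 4.2248.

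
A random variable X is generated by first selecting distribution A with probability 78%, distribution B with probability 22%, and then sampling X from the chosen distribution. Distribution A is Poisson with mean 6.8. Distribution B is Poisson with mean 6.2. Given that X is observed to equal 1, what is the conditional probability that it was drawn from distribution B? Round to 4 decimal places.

Likelihoods P(X=1 | ·): A: 0.00757367; B: 0.0125825.
Posterior ∝ prior × likelihood. Numerator for B: 0.22·0.0125825 = 0.00276814.
Normalizing constant: 0.78·0.00757367 + 0.22·0.0125825 = 0.00867561.
P(B | observation) = 0.00276814 / 0.00867561 = 0.319072.

0.3191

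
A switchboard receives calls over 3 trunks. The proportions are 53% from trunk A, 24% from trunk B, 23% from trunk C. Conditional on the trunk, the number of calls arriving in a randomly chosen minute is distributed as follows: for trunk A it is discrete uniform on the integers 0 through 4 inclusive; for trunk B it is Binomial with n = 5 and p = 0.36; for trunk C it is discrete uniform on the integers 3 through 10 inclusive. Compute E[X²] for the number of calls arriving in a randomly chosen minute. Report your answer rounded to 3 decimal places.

15.159

For each component E[X²] = Var + (mean)², giving A: 6; B: 4.392; C: 47.5.
Overall E[X²] = 0.53·6 + 0.24·4.392 + 0.23·47.5 = 15.1591.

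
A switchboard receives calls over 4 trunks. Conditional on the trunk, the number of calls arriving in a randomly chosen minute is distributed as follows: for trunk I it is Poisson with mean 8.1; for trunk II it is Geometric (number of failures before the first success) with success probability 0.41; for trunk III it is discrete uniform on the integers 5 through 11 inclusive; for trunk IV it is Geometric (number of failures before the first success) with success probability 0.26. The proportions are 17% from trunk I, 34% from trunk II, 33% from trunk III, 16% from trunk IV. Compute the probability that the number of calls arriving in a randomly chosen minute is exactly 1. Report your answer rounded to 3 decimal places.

Conditional on each trunk, P(X = 1): I: 0.00245867; II: 0.2419; III: 0; IV: 0.1924.
By total probability, P(X = 1) = 0.17·0.00245867 + 0.34·0.2419 + 0.33·0 + 0.16·0.1924 = 0.113448.

0.113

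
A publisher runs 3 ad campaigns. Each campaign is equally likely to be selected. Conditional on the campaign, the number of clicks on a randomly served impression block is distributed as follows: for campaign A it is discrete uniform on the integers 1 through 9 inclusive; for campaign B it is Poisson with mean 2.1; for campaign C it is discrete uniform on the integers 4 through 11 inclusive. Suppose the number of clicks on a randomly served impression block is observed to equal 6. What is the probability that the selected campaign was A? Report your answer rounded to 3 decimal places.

Likelihoods P(X=6 | ·): A: 0.111111; B: 0.014587; C: 0.125.
Posterior ∝ prior × likelihood. Numerator for A: 0.333333·0.111111 = 0.037037.
Normalizing constant: 0.333333·0.111111 + 0.333333·0.014587 + 0.333333·0.125 = 0.083566.
P(A | observation) = 0.037037 / 0.083566 = 0.443207.

0.443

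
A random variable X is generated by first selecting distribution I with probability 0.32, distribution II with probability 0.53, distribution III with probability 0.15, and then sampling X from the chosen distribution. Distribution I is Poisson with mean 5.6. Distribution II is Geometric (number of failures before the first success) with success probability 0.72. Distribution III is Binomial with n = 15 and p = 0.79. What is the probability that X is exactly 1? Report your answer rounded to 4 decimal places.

0.1135

Conditional on each component, P(X = 1): I: 0.020708; II: 0.2016; III: 3.84405e-09.
By total probability, P(X = 1) = 0.32·0.020708 + 0.53·0.2016 + 0.15·3.84405e-09 = 0.113475.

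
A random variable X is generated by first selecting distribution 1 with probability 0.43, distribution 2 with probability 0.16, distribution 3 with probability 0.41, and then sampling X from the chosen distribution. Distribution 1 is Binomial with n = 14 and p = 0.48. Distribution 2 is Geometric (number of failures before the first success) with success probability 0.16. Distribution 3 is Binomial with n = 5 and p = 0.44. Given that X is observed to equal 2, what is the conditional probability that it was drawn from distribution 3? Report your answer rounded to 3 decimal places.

0.866

Likelihoods P(X=2 | ·): 1: 0.00819528; 2: 0.112896; 3: 0.339993.
Posterior ∝ prior × likelihood. Numerator for 3: 0.41·0.339993 = 0.139397.
Normalizing constant: 0.43·0.00819528 + 0.16·0.112896 + 0.41·0.339993 = 0.160984.
P(3 | observation) = 0.139397 / 0.160984 = 0.865904.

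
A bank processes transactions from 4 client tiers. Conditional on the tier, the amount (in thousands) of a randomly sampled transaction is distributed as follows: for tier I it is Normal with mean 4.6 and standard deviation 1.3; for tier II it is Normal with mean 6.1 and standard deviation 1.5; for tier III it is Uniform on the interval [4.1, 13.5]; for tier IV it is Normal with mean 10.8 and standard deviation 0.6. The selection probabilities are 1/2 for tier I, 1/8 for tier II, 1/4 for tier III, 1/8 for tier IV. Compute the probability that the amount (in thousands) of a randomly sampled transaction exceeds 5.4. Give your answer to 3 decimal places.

Conditional on each tier, P(X > 5.4): I: 0.26915; II: 0.679631; III: 0.861702; IV: 1.
By total probability, P(X > 5.4) = 0.5·0.26915 + 0.125·0.679631 + 0.25·0.861702 + 0.125·1 = 0.559955.

0.560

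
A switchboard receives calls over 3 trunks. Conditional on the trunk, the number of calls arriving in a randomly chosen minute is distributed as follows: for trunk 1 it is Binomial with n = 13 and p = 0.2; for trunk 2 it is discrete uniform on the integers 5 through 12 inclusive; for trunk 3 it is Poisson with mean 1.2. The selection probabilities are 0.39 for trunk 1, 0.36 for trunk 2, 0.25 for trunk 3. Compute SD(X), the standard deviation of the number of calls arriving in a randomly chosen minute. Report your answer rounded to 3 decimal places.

Per component, 1: μ=2.6, E[X²]=8.84; 2: μ=8.5, E[X²]=77.5; 3: μ=1.2, E[X²]=2.64.
E[X] = 0.39·2.6 + 0.36·8.5 + 0.25·1.2 = 4.374.
E[X²] = 0.39·8.84 + 0.36·77.5 + 0.25·2.64 = 32.0076.
Var(X) = E[X²] − (E[X])² = 32.0076 − 19.1319 = 12.8757.
SD(X) = √12.8757 = 3.58828.

3.588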